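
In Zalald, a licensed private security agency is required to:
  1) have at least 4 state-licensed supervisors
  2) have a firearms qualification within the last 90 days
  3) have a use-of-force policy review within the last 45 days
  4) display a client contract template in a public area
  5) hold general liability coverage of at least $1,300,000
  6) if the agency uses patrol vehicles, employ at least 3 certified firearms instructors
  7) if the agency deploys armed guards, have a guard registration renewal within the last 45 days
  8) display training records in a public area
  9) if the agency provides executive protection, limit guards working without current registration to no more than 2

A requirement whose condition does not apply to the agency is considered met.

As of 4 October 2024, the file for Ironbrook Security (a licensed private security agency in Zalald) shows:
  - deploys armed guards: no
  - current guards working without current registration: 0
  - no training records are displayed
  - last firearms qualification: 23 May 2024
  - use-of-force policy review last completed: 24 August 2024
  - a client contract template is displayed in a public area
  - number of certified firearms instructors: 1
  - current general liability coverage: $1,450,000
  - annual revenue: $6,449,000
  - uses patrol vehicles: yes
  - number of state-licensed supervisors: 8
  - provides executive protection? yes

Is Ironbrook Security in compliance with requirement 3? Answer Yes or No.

Yes

3. use-of-force policy review 41 days ago vs limit 45 → met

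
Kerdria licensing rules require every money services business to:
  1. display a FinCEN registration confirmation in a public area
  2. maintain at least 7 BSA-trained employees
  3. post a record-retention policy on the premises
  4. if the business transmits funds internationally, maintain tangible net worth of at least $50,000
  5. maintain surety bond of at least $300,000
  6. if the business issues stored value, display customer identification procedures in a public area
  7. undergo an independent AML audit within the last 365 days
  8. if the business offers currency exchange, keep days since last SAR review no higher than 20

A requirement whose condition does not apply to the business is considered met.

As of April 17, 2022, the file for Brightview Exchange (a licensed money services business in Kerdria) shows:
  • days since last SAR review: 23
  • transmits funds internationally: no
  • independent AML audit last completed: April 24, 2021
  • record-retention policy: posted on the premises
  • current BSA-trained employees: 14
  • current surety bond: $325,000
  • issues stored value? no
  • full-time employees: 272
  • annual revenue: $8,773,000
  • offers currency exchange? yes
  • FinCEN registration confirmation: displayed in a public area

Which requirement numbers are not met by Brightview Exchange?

1. FinCEN registration confirmation present → met
2. BSA-trained employees 14 ≥ 7 → met
3. record-retention policy present → met
4. condition 'transmits funds internationally' does not hold → requirement n/a → met
5. surety bond $325,000 ≥ $300,000 → met
6. condition 'issues stored value' does not hold → requirement n/a → met
7. independent AML audit 358 days ago vs limit 365 → met
8. condition 'offers currency exchange' holds; days since last SAR review 23 > 20 → not met
Not met: 8

8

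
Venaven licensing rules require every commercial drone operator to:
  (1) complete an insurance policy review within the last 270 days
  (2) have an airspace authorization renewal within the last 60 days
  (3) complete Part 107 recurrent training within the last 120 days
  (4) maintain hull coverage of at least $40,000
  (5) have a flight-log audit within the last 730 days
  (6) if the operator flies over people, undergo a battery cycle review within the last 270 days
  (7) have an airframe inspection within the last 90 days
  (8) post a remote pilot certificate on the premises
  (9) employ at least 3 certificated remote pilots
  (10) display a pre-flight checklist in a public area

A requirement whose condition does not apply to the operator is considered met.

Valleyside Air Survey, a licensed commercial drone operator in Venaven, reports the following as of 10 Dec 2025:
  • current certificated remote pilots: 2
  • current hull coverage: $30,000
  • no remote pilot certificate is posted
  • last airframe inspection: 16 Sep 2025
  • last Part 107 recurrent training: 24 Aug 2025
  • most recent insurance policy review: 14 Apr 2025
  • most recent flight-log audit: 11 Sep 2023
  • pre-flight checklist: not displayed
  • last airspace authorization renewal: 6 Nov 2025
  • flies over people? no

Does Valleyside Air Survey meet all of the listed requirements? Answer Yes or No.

1. insurance policy review 240 days ago vs limit 270 → met
2. airspace authorization renewal 34 days ago vs limit 60 → met
3. Part 107 recurrent training 108 days ago vs limit 120 → met
4. hull coverage $30,000 < $40,000 → not met
5. flight-log audit 821 days ago vs limit 730 → not met
6. condition 'flies over people' does not hold → requirement n/a → met
7. airframe inspection 85 days ago vs limit 90 → met
8. remote pilot certificate absent → not met
9. certificated remote pilots 2 < 3 → not met
10. pre-flight checklist absent → not met
Not met: 4, 5, 8, 9, 10

No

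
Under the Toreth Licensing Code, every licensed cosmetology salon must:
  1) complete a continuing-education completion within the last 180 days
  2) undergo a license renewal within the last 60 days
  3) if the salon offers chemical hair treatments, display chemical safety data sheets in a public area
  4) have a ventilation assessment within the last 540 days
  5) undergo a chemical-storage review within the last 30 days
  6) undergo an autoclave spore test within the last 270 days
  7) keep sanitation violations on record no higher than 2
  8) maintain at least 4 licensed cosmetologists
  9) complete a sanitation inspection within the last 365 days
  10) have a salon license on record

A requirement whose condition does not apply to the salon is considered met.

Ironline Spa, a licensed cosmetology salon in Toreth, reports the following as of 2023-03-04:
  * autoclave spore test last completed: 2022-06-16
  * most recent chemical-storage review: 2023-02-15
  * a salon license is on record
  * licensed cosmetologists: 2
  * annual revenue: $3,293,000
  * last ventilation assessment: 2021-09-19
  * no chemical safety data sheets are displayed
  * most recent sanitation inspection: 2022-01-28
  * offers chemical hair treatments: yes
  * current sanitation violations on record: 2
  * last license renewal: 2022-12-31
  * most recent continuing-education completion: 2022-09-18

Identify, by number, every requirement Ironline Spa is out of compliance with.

2, 3, 8, 9

1. continuing-education completion 167 days ago vs limit 180 → met
2. license renewal 63 days ago vs limit 60 → not met
3. condition 'offers chemical hair treatments' holds; chemical safety data sheets absent → not met
4. ventilation assessment 531 days ago vs limit 540 → met
5. chemical-storage review 17 days ago vs limit 30 → met
6. autoclave spore test 261 days ago vs limit 270 → met
7. sanitation violations on record 2 ≤ 2 → met
8. licensed cosmetologists 2 < 4 → not met
9. sanitation inspection 400 days ago vs limit 365 → not met
10. salon license present → met
Not met: 2, 3, 8, 9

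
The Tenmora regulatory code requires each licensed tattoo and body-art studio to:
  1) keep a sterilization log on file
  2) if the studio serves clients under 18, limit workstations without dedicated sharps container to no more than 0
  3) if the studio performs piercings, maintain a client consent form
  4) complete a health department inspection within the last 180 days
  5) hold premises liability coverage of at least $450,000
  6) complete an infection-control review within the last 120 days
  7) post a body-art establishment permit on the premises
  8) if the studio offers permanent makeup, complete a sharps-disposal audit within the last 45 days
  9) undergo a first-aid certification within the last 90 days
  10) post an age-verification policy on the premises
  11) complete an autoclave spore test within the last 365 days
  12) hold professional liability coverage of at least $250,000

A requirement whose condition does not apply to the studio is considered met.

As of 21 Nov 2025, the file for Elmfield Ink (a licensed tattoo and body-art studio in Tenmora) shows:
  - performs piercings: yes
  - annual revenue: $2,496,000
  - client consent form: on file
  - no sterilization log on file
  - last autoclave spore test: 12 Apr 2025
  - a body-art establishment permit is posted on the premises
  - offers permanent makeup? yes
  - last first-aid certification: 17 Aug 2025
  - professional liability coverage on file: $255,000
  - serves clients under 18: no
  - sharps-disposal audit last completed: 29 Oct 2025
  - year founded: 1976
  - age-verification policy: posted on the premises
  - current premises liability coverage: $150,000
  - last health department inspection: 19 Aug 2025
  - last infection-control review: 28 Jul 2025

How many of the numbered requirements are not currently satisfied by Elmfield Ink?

3

1. sterilization log absent → not met
2. condition 'serves clients under 18' does not hold → requirement n/a → met
3. condition 'performs piercings' holds; client consent form present → met
4. health department inspection 94 days ago vs limit 180 → met
5. premises liability coverage $150,000 < $450,000 → not met
6. infection-control review 116 days ago vs limit 120 → met
7. body-art establishment permit present → met
8. condition 'offers permanent makeup' holds; sharps-disposal audit 23 days ago vs limit 45 → met
9. first-aid certification 96 days ago vs limit 90 → not met
10. age-verification policy present → met
11. autoclave spore test 223 days ago vs limit 365 → met
12. professional liability coverage $255,000 ≥ $250,000 → met
Not met: 3 of 12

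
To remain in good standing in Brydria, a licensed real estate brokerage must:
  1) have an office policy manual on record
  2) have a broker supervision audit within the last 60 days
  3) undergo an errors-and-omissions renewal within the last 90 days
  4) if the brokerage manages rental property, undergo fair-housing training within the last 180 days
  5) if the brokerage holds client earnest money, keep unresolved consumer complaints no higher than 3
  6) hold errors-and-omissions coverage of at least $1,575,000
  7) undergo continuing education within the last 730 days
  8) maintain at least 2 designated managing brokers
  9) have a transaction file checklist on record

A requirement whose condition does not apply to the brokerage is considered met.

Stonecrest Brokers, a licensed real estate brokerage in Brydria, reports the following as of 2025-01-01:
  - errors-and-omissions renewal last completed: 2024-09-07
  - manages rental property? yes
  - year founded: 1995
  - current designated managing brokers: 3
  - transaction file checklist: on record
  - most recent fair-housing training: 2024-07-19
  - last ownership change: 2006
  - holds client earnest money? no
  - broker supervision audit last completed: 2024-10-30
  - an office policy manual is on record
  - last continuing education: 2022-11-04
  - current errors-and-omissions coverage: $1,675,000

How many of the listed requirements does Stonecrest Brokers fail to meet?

1. office policy manual present → met
2. broker supervision audit 63 days ago vs limit 60 → not met
3. errors-and-omissions renewal 116 days ago vs limit 90 → not met
4. condition 'manages rental property' holds; fair-housing training 166 days ago vs limit 180 → met
5. condition 'holds client earnest money' does not hold → requirement n/a → met
6. errors-and-omissions coverage $1,675,000 ≥ $1,575,000 → met
7. continuing education 789 days ago vs limit 730 → not met
8. designated managing brokers 3 ≥ 2 → met
9. transaction file checklist present → met
Not met: 3 of 9

3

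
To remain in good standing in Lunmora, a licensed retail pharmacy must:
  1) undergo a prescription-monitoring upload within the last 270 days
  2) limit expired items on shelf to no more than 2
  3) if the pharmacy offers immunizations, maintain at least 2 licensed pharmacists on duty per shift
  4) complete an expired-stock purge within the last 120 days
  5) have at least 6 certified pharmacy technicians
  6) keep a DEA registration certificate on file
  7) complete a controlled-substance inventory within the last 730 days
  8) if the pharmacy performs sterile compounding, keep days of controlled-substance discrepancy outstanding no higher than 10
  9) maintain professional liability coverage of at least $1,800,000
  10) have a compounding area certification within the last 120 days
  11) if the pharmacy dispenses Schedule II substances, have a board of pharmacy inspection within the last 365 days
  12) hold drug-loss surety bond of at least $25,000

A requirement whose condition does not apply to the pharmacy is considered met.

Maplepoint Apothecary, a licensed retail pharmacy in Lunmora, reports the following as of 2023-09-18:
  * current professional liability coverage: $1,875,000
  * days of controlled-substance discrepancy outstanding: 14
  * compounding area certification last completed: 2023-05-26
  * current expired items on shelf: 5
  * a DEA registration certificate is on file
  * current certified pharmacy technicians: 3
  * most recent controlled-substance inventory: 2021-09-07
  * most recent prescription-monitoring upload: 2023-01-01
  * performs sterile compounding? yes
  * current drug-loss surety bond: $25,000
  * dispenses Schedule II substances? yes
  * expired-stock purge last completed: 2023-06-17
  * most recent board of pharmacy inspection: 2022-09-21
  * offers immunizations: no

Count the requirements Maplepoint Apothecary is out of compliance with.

1. prescription-monitoring upload 260 days ago vs limit 270 → met
2. expired items on shelf 5 > 2 → not met
3. condition 'offers immunizations' does not hold → requirement n/a → met
4. expired-stock purge 93 days ago vs limit 120 → met
5. certified pharmacy technicians 3 < 6 → not met
6. DEA registration certificate present → met
7. controlled-substance inventory 741 days ago vs limit 730 → not met
8. condition 'performs sterile compounding' holds; days of controlled-substance discrepancy outstanding 14 > 10 → not met
9. professional liability coverage $1,875,000 ≥ $1,800,000 → met
10. compounding area certification 115 days ago vs limit 120 → met
11. condition 'dispenses Schedule II substances' holds; board of pharmacy inspection 362 days ago vs limit 365 → met
12. drug-loss surety bond $25,000 ≥ $25,000 → met
Not met: 4 of 12

4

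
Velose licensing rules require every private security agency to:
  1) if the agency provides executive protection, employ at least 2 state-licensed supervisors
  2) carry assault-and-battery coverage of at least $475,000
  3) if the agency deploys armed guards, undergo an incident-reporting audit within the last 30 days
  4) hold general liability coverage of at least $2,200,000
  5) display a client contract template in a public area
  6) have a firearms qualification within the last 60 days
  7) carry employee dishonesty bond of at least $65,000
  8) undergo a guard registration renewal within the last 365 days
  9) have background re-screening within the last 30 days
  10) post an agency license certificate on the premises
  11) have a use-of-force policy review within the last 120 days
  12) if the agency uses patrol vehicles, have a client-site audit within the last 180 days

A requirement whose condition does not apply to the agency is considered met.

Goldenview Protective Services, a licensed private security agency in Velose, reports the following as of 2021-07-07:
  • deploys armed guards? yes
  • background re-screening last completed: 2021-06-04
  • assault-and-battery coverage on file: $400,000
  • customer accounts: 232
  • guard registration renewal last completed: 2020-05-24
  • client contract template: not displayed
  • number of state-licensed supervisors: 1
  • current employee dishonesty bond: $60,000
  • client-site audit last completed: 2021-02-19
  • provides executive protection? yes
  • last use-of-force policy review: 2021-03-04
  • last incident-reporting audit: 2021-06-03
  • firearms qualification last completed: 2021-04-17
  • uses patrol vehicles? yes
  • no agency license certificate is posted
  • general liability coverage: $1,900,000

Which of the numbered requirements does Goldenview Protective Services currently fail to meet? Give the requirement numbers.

1, 2, 3, 4, 5, 6, 7, 8, 9, 10, 11

1. condition 'provides executive protection' holds; state-licensed supervisors 1 < 2 → not met
2. assault-and-battery coverage $400,000 < $475,000 → not met
3. condition 'deploys armed guards' holds; incident-reporting audit 34 days ago vs limit 30 → not met
4. general liability coverage $1,900,000 < $2,200,000 → not met
5. client contract template absent → not met
6. firearms qualification 81 days ago vs limit 60 → not met
7. employee dishonesty bond $60,000 < $65,000 → not met
8. guard registration renewal 409 days ago vs limit 365 → not met
9. background re-screening 33 days ago vs limit 30 → not met
10. agency license certificate absent → not met
11. use-of-force policy review 125 days ago vs limit 120 → not met
12. condition 'uses patrol vehicles' holds; client-site audit 138 days ago vs limit 180 → met
Not met: 1, 2, 3, 4, 5, 6, 7, 8, 9, 10, 11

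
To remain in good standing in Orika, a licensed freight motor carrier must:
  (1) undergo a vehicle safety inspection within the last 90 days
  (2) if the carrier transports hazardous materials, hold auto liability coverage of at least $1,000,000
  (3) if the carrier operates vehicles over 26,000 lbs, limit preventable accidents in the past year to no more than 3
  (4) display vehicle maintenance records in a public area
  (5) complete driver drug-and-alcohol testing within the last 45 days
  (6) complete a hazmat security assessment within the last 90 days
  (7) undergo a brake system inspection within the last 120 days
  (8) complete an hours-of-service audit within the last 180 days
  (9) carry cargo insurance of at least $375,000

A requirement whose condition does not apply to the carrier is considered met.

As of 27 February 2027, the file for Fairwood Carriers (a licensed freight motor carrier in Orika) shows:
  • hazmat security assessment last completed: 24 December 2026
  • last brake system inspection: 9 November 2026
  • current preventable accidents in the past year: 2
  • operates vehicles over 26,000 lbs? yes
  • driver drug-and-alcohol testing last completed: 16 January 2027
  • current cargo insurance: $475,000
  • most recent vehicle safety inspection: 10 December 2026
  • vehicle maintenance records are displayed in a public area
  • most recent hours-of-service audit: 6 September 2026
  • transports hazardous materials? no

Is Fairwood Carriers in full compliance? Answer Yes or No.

1. vehicle safety inspection 79 days ago vs limit 90 → met
2. condition 'transports hazardous materials' does not hold → requirement n/a → met
3. condition 'operates vehicles over 26,000 lbs' holds; preventable accidents in the past year 2 ≤ 3 → met
4. vehicle maintenance records present → met
5. driver drug-and-alcohol testing 42 days ago vs limit 45 → met
6. hazmat security assessment 65 days ago vs limit 90 → met
7. brake system inspection 110 days ago vs limit 120 → met
8. hours-of-service audit 174 days ago vs limit 180 → met
9. cargo insurance $475,000 ≥ $375,000 → met
All met.

Yes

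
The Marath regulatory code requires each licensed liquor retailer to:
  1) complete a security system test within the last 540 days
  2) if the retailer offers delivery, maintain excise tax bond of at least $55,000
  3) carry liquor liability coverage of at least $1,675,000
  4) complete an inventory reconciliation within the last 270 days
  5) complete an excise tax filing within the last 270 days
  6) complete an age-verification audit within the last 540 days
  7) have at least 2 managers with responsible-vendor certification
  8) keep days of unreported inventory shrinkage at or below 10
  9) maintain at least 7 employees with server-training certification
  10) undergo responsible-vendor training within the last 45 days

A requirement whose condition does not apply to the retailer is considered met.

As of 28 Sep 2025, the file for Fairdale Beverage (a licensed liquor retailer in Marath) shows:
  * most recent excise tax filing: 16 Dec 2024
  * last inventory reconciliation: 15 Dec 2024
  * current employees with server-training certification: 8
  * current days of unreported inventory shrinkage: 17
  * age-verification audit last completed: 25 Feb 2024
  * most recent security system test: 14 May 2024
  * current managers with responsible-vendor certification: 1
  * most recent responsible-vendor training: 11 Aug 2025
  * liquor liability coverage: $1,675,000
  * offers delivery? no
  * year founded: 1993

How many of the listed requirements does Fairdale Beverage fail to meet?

6

1. security system test 502 days ago vs limit 540 → met
2. condition 'offers delivery' does not hold → requirement n/a → met
3. liquor liability coverage $1,675,000 ≥ $1,675,000 → met
4. inventory reconciliation 287 days ago vs limit 270 → not met
5. excise tax filing 286 days ago vs limit 270 → not met
6. age-verification audit 581 days ago vs limit 540 → not met
7. managers with responsible-vendor certification 1 < 2 → not met
8. days of unreported inventory shrinkage 17 > 10 → not met
9. employees with server-training certification 8 ≥ 7 → met
10. responsible-vendor training 48 days ago vs limit 45 → not met
Not met: 6 of 10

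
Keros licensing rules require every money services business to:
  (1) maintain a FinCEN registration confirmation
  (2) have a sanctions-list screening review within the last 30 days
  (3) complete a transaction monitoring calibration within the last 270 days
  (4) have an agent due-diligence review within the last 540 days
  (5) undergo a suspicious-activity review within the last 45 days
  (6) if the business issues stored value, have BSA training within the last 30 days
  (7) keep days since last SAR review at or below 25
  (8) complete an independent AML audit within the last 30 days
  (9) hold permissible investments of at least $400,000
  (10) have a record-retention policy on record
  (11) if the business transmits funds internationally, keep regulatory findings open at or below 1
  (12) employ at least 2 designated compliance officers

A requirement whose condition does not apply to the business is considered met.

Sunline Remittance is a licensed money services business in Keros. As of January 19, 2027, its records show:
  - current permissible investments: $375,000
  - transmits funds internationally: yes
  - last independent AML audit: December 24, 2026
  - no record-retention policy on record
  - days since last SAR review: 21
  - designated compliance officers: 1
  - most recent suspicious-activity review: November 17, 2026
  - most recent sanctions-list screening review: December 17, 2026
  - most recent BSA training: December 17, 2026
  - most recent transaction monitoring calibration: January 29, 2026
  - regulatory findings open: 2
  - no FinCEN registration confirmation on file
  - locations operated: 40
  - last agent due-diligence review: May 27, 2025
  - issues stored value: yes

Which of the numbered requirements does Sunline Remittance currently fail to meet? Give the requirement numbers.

1. FinCEN registration confirmation absent → not met
2. sanctions-list screening review 33 days ago vs limit 30 → not met
3. transaction monitoring calibration 355 days ago vs limit 270 → not met
4. agent due-diligence review 602 days ago vs limit 540 → not met
5. suspicious-activity review 63 days ago vs limit 45 → not met
6. condition 'issues stored value' holds; BSA training 33 days ago vs limit 30 → not met
7. days since last SAR review 21 ≤ 25 → met
8. independent AML audit 26 days ago vs limit 30 → met
9. permissible investments $375,000 < $400,000 → not met
10. record-retention policy absent → not met
11. condition 'transmits funds internationally' holds; regulatory findings open 2 > 1 → not met
12. designated compliance officers 1 < 2 → not met
Not met: 1, 2, 3, 4, 5, 6, 9, 10, 11, 12

1, 2, 3, 4, 5, 6, 9, 10, 11, 12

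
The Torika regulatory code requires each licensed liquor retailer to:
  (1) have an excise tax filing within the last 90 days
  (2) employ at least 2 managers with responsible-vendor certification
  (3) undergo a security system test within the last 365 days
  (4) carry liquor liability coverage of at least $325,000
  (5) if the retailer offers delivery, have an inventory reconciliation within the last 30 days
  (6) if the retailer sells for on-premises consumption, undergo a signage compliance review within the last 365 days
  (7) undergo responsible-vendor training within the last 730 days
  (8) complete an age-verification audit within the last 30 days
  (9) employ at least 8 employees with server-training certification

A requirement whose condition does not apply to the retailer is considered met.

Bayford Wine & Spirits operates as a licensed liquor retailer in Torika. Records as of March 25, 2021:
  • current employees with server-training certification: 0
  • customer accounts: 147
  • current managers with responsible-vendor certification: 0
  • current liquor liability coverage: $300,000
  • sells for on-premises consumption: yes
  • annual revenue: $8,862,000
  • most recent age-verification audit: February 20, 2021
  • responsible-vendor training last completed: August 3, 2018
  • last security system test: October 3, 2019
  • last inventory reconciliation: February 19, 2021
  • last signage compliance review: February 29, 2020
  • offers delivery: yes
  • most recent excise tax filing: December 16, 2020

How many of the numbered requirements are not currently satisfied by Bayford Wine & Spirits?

9

1. excise tax filing 99 days ago vs limit 90 → not met
2. managers with responsible-vendor certification 0 < 2 → not met
3. security system test 539 days ago vs limit 365 → not met
4. liquor liability coverage $300,000 < $325,000 → not met
5. condition 'offers delivery' holds; inventory reconciliation 34 days ago vs limit 30 → not met
6. condition 'sells for on-premises consumption' holds; signage compliance review 390 days ago vs limit 365 → not met
7. responsible-vendor training 965 days ago vs limit 730 → not met
8. age-verification audit 33 days ago vs limit 30 → not met
9. employees with server-training certification 0 < 8 → not met
Not met: 9 of 9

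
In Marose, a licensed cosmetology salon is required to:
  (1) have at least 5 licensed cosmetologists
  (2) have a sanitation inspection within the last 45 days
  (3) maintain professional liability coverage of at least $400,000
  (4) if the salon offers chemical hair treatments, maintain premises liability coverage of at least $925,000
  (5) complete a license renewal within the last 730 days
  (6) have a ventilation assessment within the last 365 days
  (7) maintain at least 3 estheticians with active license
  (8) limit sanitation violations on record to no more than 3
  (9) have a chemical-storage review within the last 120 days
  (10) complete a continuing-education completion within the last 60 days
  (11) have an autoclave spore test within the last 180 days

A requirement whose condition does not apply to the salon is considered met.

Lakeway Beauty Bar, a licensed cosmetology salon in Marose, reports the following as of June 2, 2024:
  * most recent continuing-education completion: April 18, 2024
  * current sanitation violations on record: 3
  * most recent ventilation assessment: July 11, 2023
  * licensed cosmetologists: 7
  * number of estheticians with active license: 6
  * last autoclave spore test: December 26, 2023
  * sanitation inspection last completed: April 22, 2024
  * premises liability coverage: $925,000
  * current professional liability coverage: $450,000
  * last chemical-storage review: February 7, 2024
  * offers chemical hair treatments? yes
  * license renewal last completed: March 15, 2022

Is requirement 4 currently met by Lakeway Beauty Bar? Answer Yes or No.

4. condition 'offers chemical hair treatments' holds; premises liability coverage $925,000 ≥ $925,000 → met

Yes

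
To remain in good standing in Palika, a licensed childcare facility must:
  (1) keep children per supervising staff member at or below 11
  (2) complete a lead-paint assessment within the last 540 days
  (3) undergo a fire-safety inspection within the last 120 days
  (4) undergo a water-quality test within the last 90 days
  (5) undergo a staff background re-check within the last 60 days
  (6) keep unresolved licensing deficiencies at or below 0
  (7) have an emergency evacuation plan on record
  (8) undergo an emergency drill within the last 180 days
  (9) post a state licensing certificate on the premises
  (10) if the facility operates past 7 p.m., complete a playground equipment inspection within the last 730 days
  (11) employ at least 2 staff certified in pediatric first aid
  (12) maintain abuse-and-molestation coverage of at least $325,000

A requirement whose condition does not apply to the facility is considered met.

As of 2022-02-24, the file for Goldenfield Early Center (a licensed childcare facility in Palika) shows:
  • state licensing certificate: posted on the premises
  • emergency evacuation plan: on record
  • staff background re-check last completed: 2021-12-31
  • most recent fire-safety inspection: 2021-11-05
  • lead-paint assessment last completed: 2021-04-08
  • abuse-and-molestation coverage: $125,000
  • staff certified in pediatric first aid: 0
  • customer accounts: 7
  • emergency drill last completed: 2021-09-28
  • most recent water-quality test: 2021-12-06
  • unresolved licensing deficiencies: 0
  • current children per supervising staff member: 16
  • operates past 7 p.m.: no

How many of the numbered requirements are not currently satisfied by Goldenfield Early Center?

3

1. children per supervising staff member 16 > 11 → not met
2. lead-paint assessment 322 days ago vs limit 540 → met
3. fire-safety inspection 111 days ago vs limit 120 → met
4. water-quality test 80 days ago vs limit 90 → met
5. staff background re-check 55 days ago vs limit 60 → met
6. unresolved licensing deficiencies 0 ≤ 0 → met
7. emergency evacuation plan present → met
8. emergency drill 149 days ago vs limit 180 → met
9. state licensing certificate present → met
10. condition 'operates past 7 p.m.' does not hold → requirement n/a → met
11. staff certified in pediatric first aid 0 < 2 → not met
12. abuse-and-molestation coverage $125,000 < $325,000 → not met
Not met: 3 of 12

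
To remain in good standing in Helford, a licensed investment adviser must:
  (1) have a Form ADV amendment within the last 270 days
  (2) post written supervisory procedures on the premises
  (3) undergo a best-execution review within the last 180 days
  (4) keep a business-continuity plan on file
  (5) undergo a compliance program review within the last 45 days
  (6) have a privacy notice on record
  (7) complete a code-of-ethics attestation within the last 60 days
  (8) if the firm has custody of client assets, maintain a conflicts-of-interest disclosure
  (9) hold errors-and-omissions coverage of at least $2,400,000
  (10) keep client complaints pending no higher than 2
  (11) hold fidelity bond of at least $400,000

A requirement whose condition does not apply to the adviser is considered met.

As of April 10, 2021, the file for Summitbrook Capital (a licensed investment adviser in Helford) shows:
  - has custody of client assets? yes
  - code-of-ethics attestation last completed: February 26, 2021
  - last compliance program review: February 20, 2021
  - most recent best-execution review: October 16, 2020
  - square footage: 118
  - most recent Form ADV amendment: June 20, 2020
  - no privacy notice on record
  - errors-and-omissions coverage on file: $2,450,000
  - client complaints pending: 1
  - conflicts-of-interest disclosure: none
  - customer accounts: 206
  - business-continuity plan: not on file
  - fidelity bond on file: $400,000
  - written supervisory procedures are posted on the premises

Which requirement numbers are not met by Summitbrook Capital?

1. Form ADV amendment 294 days ago vs limit 270 → not met
2. written supervisory procedures present → met
3. best-execution review 176 days ago vs limit 180 → met
4. business-continuity plan absent → not met
5. compliance program review 49 days ago vs limit 45 → not met
6. privacy notice absent → not met
7. code-of-ethics attestation 43 days ago vs limit 60 → met
8. condition 'has custody of client assets' holds; conflicts-of-interest disclosure absent → not met
9. errors-and-omissions coverage $2,450,000 ≥ $2,400,000 → met
10. client complaints pending 1 ≤ 2 → met
11. fidelity bond $400,000 ≥ $400,000 → met
Not met: 1, 4, 5, 6, 8

1, 4, 5, 6, 8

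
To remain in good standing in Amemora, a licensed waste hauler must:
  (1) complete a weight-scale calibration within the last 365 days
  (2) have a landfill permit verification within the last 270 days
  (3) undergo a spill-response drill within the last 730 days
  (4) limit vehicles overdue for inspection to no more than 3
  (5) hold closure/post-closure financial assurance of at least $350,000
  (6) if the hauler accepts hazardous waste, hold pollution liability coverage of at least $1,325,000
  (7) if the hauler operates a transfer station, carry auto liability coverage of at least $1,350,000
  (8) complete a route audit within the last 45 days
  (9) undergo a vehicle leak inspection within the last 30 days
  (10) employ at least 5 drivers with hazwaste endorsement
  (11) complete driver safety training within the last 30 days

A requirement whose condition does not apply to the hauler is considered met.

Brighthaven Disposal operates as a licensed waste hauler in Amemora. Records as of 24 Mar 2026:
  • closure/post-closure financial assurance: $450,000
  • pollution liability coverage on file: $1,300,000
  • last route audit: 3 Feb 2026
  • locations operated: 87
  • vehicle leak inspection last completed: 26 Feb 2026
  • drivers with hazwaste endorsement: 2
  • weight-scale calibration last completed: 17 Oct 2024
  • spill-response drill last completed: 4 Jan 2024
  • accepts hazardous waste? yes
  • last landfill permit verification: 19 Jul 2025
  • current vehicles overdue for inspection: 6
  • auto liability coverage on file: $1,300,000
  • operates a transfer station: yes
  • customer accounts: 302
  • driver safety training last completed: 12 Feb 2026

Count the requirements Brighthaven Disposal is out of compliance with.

8

1. weight-scale calibration 523 days ago vs limit 365 → not met
2. landfill permit verification 248 days ago vs limit 270 → met
3. spill-response drill 810 days ago vs limit 730 → not met
4. vehicles overdue for inspection 6 > 3 → not met
5. closure/post-closure financial assurance $450,000 ≥ $350,000 → met
6. condition 'accepts hazardous waste' holds; pollution liability coverage $1,300,000 < $1,325,000 → not met
7. condition 'operates a transfer station' holds; auto liability coverage $1,300,000 < $1,350,000 → not met
8. route audit 49 days ago vs limit 45 → not met
9. vehicle leak inspection 26 days ago vs limit 30 → met
10. drivers with hazwaste endorsement 2 < 5 → not met
11. driver safety training 40 days ago vs limit 30 → not met
Not met: 8 of 11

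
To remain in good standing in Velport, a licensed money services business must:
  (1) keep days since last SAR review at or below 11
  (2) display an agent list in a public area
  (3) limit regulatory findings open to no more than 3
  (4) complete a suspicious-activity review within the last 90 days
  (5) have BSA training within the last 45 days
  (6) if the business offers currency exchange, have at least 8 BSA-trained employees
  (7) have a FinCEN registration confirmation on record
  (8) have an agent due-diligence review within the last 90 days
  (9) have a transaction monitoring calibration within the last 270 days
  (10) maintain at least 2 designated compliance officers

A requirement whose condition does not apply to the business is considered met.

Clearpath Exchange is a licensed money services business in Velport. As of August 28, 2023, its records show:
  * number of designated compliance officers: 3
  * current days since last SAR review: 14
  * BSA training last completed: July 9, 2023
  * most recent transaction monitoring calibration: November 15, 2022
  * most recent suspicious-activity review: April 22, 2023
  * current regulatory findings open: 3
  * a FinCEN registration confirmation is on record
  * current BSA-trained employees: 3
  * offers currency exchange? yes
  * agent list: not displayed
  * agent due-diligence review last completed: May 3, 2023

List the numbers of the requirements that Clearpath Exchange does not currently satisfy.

1. days since last SAR review 14 > 11 → not met
2. agent list absent → not met
3. regulatory findings open 3 ≤ 3 → met
4. suspicious-activity review 128 days ago vs limit 90 → not met
5. BSA training 50 days ago vs limit 45 → not met
6. condition 'offers currency exchange' holds; BSA-trained employees 3 < 8 → not met
7. FinCEN registration confirmation present → met
8. agent due-diligence review 117 days ago vs limit 90 → not met
9. transaction monitoring calibration 286 days ago vs limit 270 → not met
10. designated compliance officers 3 ≥ 2 → met
Not met: 1, 2, 4, 5, 6, 8, 9

1, 2, 4, 5, 6, 8, 9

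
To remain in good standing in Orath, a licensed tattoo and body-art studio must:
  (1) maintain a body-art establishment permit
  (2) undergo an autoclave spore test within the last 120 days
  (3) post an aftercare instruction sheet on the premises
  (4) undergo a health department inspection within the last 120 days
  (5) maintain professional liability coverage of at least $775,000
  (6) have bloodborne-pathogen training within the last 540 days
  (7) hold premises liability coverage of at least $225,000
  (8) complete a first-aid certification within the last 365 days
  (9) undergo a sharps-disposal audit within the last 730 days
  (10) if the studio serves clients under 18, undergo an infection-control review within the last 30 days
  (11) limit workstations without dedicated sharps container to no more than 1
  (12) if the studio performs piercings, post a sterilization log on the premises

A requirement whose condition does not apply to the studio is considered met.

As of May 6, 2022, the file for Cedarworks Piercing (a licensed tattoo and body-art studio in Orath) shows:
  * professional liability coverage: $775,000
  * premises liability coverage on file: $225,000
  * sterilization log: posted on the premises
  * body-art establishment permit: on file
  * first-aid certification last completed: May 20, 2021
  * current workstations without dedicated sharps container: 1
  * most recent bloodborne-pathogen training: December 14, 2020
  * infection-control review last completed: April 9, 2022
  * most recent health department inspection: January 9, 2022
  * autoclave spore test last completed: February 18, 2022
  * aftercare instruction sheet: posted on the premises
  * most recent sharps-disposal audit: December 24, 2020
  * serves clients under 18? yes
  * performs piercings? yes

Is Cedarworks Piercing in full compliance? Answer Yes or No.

1. body-art establishment permit present → met
2. autoclave spore test 77 days ago vs limit 120 → met
3. aftercare instruction sheet present → met
4. health department inspection 117 days ago vs limit 120 → met
5. professional liability coverage $775,000 ≥ $775,000 → met
6. bloodborne-pathogen training 508 days ago vs limit 540 → met
7. premises liability coverage $225,000 ≥ $225,000 → met
8. first-aid certification 351 days ago vs limit 365 → met
9. sharps-disposal audit 498 days ago vs limit 730 → met
10. condition 'serves clients under 18' holds; infection-control review 27 days ago vs limit 30 → met
11. workstations without dedicated sharps container 1 ≤ 1 → met
12. condition 'performs piercings' holds; sterilization log present → met
All met.

Yes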